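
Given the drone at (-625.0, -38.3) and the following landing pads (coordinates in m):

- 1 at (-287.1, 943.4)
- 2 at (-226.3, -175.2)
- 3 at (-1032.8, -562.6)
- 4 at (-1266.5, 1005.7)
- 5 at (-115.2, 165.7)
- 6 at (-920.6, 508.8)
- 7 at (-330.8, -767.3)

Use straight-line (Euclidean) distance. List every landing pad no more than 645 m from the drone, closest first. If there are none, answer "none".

2, 5, 6

Distances from (-625.0, -38.3):
1: 1038.2 m
2: 421.5 m
3: 664.2 m
4: 1225.3 m
5: 549.1 m
6: 621.9 m
7: 786.1 m
Threshold 645 m: 2 (421.5 m), 5 (549.1 m), 6 (621.9 m) are within range.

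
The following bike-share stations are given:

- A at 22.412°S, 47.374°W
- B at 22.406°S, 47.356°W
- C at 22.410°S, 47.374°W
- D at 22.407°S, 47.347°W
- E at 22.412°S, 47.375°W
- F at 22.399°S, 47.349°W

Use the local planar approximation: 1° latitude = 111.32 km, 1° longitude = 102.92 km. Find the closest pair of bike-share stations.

A and E

Pairwise distances:
A–B: √((0.006·111.32)² + (0.018·102.92)²) = √(0.44612 + 3.43198) = 1.969 km
A–C: √((0.002·111.32)² + (0.000·102.92)²) = √(0.04957 + 0.00000) = 0.223 km
A–D: √((0.005·111.32)² + (0.027·102.92)²) = √(0.30980 + 7.72195) = 2.834 km
A–E: √((0.000·111.32)² + (-0.001·102.92)²) = √(0.00000 + 0.01059) = 0.103 km
A–F: √((0.013·111.32)² + (0.025·102.92)²) = √(2.09427 + 6.62033) = 2.952 km
B–C: √((-0.004·111.32)² + (-0.018·102.92)²) = √(0.19827 + 3.43198) = 1.905 km
B–D: √((-0.001·111.32)² + (0.009·102.92)²) = √(0.01239 + 0.85799) = 0.933 km
B–E: √((-0.006·111.32)² + (-0.019·102.92)²) = √(0.44612 + 3.82390) = 2.066 km
B–F: √((0.007·111.32)² + (0.007·102.92)²) = √(0.60721 + 0.51903) = 1.061 km
C–D: √((0.003·111.32)² + (0.027·102.92)²) = √(0.11153 + 7.72195) = 2.799 km
C–E: √((-0.002·111.32)² + (-0.001·102.92)²) = √(0.04957 + 0.01059) = 0.245 km
C–F: √((0.011·111.32)² + (0.025·102.92)²) = √(1.49945 + 6.62033) = 2.850 km
D–E: √((-0.005·111.32)² + (-0.028·102.92)²) = √(0.30980 + 8.30454) = 2.935 km
D–F: √((0.008·111.32)² + (-0.002·102.92)²) = √(0.79310 + 0.04237) = 0.914 km
E–F: √((0.013·111.32)² + (0.026·102.92)²) = √(2.09427 + 7.16055) = 3.042 km
Closest pair: A–E at 0.103 km.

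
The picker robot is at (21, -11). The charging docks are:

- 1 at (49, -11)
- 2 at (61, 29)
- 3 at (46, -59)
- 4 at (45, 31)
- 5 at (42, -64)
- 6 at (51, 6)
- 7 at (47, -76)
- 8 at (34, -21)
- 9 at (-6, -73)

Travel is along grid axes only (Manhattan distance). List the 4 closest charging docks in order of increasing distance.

8, 1, 6, 4

Distances from (21, -11):
1: 28
2: 80
3: 73
4: 66
5: 74
6: 47
7: 91
8: 23
9: 89
Sorted: 8 (23) < 1 (28) < 6 (47) < 4 (66) < 3 (73) < 5 (74) < …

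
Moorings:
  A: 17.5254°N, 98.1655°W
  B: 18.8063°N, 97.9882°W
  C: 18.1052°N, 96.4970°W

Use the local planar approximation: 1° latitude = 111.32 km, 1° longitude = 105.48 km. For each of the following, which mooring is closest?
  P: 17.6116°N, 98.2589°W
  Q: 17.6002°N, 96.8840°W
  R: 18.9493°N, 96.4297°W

P→A; Q→C; R→C

P at 17.6116°N, 98.2589°W:
  A: √((-0.0862·111.32)² + (0.0934·105.48)²) = √(92.079071 + 97.058594) = 13.7527 km
  B: √((1.1947·111.32)² + (0.2707·105.48)²) = √(17687.405100 + 815.298707) = 136.0246 km
  C: √((0.4936·111.32)² + (1.7619·105.48)²) = √(3019.233471 + 34538.442823) = 193.7980 km
  → nearest: A (13.7527 km)
Q at 17.6002°N, 96.8840°W:
  A: √((-0.0748·111.32)² + (-1.2815·105.48)²) = √(69.334532 + 18271.637198) = 135.4288 km
  B: √((1.2061·111.32)² + (-1.1042·105.48)²) = √(18026.567132 + 13565.497568) = 177.7416 km
  C: √((0.5050·111.32)² + (0.3870·105.48)²) = √(3160.306116 + 1666.334447) = 69.4740 km
  → nearest: C (69.4740 km)
R at 18.9493°N, 96.4297°W:
  A: √((-1.4239·111.32)² + (-1.7358·105.48)²) = √(25124.959789 + 33522.747842) = 242.1729 km
  B: √((-0.1430·111.32)² + (-1.5585·105.48)²) = √(253.406920 + 27024.262793) = 165.1595 km
  C: √((-0.8441·111.32)² + (-0.0673·105.48)²) = √(8829.461066 + 50.393018) = 94.2330 km
  → nearest: C (94.2330 km)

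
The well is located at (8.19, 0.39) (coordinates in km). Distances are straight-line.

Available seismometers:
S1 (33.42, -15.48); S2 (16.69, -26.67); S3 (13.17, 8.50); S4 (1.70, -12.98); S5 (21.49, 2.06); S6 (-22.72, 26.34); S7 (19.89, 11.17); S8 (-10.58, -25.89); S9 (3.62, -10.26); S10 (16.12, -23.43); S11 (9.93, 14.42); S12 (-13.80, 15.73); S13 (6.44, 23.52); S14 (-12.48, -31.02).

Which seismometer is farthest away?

Distances from (8.19, 0.39):
S1: 29.81 km
S2: 28.36 km
S3: 9.52 km
S4: 14.86 km
S5: 13.40 km
S6: 40.36 km
S7: 15.91 km
S8: 32.29 km
S9: 11.59 km
S10: 25.11 km
S11: 14.14 km
S12: 26.81 km
S13: 23.20 km
S14: 37.60 km
Maximum: S6 at 40.36 km.

S6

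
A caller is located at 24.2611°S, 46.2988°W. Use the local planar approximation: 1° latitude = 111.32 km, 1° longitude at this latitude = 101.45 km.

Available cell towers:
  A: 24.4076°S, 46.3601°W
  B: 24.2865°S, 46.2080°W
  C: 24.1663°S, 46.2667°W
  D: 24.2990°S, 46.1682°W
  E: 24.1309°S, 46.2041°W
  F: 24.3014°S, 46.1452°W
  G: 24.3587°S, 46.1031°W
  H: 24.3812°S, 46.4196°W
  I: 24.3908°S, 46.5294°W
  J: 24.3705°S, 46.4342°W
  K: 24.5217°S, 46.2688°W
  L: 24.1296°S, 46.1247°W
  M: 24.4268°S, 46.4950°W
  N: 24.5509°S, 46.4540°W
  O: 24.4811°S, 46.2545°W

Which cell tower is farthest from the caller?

Distances from 24.2611°S, 46.2988°W:
A: 17.4539 km
B: 9.6358 km
C: 11.0442 km
D: 13.9049 km
E: 17.3889 km
F: 16.2156 km
G: 22.6322 km
H: 18.1365 km
I: 27.4911 km
J: 18.3576 km
K: 29.1692 km
L: 22.9401 km
M: 27.1373 km
N: 35.8978 km
O: 24.8994 km
Maximum: N at 35.8978 km.

N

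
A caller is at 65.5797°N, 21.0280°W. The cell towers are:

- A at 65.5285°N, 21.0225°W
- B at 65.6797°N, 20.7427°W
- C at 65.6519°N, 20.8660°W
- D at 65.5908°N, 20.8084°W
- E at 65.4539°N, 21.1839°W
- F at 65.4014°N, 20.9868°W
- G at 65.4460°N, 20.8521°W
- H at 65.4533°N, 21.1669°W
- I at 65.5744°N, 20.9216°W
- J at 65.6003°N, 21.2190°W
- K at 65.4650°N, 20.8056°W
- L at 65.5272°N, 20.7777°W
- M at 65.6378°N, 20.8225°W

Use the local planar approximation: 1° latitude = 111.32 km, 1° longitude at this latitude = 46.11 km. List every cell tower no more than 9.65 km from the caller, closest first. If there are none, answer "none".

Distances from 65.5797°N, 21.0280°W:
A: 5.7052 km
B: 17.2331 km
C: 10.9725 km
D: 10.2009 km
E: 15.7413 km
F: 19.9391 km
G: 16.9500 km
H: 15.4599 km
I: 4.9415 km
J: 9.1007 km
K: 16.3766 km
L: 12.9367 km
M: 11.4725 km
Threshold 9.65 km: I (4.9415 km), A (5.7052 km), J (9.1007 km) are within range.

I, A, J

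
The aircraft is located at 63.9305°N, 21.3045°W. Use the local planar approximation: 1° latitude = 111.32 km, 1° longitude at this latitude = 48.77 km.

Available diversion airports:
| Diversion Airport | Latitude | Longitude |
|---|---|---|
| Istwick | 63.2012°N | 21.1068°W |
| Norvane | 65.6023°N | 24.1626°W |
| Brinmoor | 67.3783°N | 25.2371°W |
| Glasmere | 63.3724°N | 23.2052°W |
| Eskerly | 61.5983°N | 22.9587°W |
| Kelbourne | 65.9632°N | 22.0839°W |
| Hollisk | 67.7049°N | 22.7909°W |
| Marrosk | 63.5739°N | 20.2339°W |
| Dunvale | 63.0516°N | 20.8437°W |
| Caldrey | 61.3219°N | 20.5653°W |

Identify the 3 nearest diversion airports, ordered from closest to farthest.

Distances from 63.9305°N, 21.3045°W:
Istwick: √((-0.7293·111.32)² + (0.1977·48.77)²) = √(6591.113988 + 92.964866) = 81.7562 km
Norvane: √((1.6718·111.32)² + (-2.8581·48.77)²) = √(34634.987650 + 19429.443025) = 232.5176 km
Brinmoor: √((3.4478·111.32)² + (-3.9326·48.77)²) = √(147309.422172 + 36784.517258) = 429.0617 km
Glasmere: √((-0.5581·111.32)² + (-1.9007·48.77)²) = √(3859.850113 + 8592.759579) = 111.5913 km
Eskerly: √((-2.3322·111.32)² + (-1.6542·48.77)²) = √(67402.806097 + 6508.509516) = 271.8664 km
Kelbourne: √((2.0327·111.32)² + (-0.7794·48.77)²) = √(51202.712620 + 1444.861817) = 229.4506 km
Hollisk: √((3.7744·111.32)² + (-1.4864·48.77)²) = √(176539.642345 + 5255.050628) = 426.3739 km
Marrosk: √((-0.3566·111.32)² + (1.0706·48.77)²) = √(1575.828944 + 2726.214286) = 65.5900 km
Dunvale: √((-0.8789·111.32)² + (0.4608·48.77)²) = √(9572.498881 + 505.045437) = 100.3870 km
Caldrey: √((-2.6086·111.32)² + (0.7392·48.77)²) = √(84325.975755 + 1299.659027) = 292.6186 km
Sorted: Marrosk (65.5900 km) < Istwick (81.7562 km) < Dunvale (100.3870 km) < Glasmere (111.5913 km) < Kelbourne (229.4506 km) < …

Marrosk, Istwick, Dunvale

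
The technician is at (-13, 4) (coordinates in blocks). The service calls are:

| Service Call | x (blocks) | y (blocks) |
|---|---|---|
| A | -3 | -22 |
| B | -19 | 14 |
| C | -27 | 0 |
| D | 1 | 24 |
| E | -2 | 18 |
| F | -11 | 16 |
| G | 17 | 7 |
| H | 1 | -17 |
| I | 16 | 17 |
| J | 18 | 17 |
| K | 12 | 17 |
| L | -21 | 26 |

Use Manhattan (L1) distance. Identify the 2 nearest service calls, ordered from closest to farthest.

Distances from (-13, 4):
A: 36 blocks
B: 16 blocks
C: 18 blocks
D: 34 blocks
E: 25 blocks
F: 14 blocks
G: 33 blocks
H: 35 blocks
I: 42 blocks
J: 44 blocks
K: 38 blocks
L: 30 blocks
Sorted: F (14 blocks) < B (16 blocks) < C (18 blocks) < E (25 blocks) < …

F, B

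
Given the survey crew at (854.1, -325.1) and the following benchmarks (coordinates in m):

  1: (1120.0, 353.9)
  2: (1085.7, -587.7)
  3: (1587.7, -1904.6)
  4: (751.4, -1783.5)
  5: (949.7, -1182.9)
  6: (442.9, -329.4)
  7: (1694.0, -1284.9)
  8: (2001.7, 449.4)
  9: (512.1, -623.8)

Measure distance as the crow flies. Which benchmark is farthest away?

Distances from (854.1, -325.1):
1: 729.2 m
2: 350.1 m
3: 1741.5 m
4: 1462.0 m
5: 863.1 m
6: 411.2 m
7: 1275.4 m
8: 1384.5 m
9: 454.1 m
Maximum: 3 at 1741.5 m.

3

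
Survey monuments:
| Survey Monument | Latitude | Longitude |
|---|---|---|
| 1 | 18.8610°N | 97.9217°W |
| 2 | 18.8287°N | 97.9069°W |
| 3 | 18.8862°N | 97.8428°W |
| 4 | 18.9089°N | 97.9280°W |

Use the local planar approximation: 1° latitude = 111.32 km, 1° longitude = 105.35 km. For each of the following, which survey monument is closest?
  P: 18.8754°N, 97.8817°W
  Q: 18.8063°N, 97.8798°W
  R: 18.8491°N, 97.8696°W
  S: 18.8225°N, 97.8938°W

P at 18.8754°N, 97.8817°W:
  1: √((-0.0144·111.32)² + (-0.0400·105.35)²) = √(2.569635 + 17.757796) = 4.5086 km
  2: √((-0.0467·111.32)² + (-0.0252·105.35)²) = √(27.025899 + 7.048069) = 5.8373 km
  3: √((0.0108·111.32)² + (0.0389·105.35)²) = √(1.445419 + 16.794547) = 4.2708 km
  4: √((0.0335·111.32)² + (-0.0463·105.35)²) = √(13.907082 + 23.792006) = 6.1400 km
  → nearest: 3 (4.2708 km)
Q at 18.8063°N, 97.8798°W:
  1: √((0.0547·111.32)² + (-0.0419·105.35)²) = √(37.078405 + 19.484853) = 7.5209 km
  2: √((0.0224·111.32)² + (-0.0271·105.35)²) = √(6.217881 + 8.150939) = 3.7906 km
  3: √((0.0799·111.32)² + (0.0370·105.35)²) = √(79.111561 + 15.194014) = 9.7111 km
  4: √((0.1026·111.32)² + (-0.0482·105.35)²) = √(130.449109 + 25.784764) = 12.4994 km
  → nearest: 2 (3.7906 km)
R at 18.8491°N, 97.8696°W:
  1: √((0.0119·111.32)² + (-0.0521·105.35)²) = √(1.754851 + 30.126212) = 5.6463 km
  2: √((-0.0204·111.32)² + (-0.0373·105.35)²) = √(5.157114 + 15.441402) = 4.5386 km
  3: √((0.0371·111.32)² + (0.0268·105.35)²) = √(17.056669 + 7.971475) = 5.0028 km
  4: √((0.0598·111.32)² + (-0.0584·105.35)²) = √(44.314797 + 37.852518) = 9.0646 km
  → nearest: 2 (4.5386 km)
S at 18.8225°N, 97.8938°W:
  1: √((0.0385·111.32)² + (-0.0279·105.35)²) = √(18.368253 + 8.639279) = 5.1969 km
  2: √((0.0062·111.32)² + (-0.0131·105.35)²) = √(0.476354 + 1.904635) = 1.5430 km
  3: √((0.0637·111.32)² + (0.0510·105.35)²) = √(50.283472 + 28.867517) = 8.8967 km
  4: √((0.0864·111.32)² + (-0.0342·105.35)²) = √(92.506847 + 12.981393) = 10.2707 km
  → nearest: 2 (1.5430 km)

P→3; Q→2; R→2; S→2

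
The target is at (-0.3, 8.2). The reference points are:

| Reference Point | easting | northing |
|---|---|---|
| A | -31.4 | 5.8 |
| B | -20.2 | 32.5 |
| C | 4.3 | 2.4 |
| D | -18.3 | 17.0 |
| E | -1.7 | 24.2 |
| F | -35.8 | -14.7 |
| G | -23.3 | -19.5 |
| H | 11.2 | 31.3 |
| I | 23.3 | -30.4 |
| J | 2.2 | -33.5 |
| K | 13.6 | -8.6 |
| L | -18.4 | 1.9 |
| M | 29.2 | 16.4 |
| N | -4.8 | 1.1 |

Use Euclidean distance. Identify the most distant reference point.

Distances from (-0.3, 8.2):
A: √((-31.1)² + (-2.4)²) = √(967.210 + 5.760) = 31.2
B: √((-19.9)² + (24.3)²) = √(396.010 + 590.490) = 31.4
C: √((4.6)² + (-5.8)²) = √(21.160 + 33.640) = 7.4
D: √((-18.0)² + (8.8)²) = √(324.000 + 77.440) = 20.0
E: √((-1.4)² + (16.0)²) = √(1.960 + 256.000) = 16.1
F: √((-35.5)² + (-22.9)²) = √(1260.250 + 524.410) = 42.2
G: √((-23.0)² + (-27.7)²) = √(529.000 + 767.290) = 36.0
H: √((11.5)² + (23.1)²) = √(132.250 + 533.610) = 25.8
I: √((23.6)² + (-38.6)²) = √(556.960 + 1489.960) = 45.2
J: √((2.5)² + (-41.7)²) = √(6.250 + 1738.890) = 41.8
K: √((13.9)² + (-16.8)²) = √(193.210 + 282.240) = 21.8
L: √((-18.1)² + (-6.3)²) = √(327.610 + 39.690) = 19.2
M: √((29.5)² + (8.2)²) = √(870.250 + 67.240) = 30.6
N: √((-4.5)² + (-7.1)²) = √(20.250 + 50.410) = 8.4
Maximum: I at 45.2.

I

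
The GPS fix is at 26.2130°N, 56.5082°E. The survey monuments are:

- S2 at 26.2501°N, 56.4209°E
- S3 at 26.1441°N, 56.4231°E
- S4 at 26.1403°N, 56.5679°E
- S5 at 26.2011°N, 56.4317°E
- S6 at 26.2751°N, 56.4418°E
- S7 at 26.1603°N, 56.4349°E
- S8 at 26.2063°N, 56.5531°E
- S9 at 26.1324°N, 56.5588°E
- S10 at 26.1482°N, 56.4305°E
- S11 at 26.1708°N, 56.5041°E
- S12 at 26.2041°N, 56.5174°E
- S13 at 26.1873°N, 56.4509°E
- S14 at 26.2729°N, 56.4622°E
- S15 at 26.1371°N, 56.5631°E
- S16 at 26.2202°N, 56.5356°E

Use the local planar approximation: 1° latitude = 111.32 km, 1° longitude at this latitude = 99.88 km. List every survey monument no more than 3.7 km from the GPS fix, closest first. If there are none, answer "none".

S12, S16

Distances from 26.2130°N, 56.5082°E:
S2: √((0.0371·111.32)² + (-0.0873·99.88)²) = √(17.056669 + 76.030099) = 9.6481 km
S3: √((-0.0689·111.32)² + (-0.0851·99.88)²) = √(58.828102 + 72.246396) = 11.4488 km
S4: √((-0.0727·111.32)² + (0.0597·99.88)²) = √(65.496066 + 35.555413) = 10.0524 km
S5: √((-0.0119·111.32)² + (-0.0765·99.88)²) = √(1.754851 + 58.382130) = 7.7548 km
S6: √((0.0621·111.32)² + (-0.0664·99.88)²) = √(47.789182 + 43.983848) = 9.5798 km
S7: √((-0.0527·111.32)² + (-0.0733·99.88)²) = √(34.416573 + 53.600028) = 9.3817 km
S8: √((-0.0067·111.32)² + (0.0449·99.88)²) = √(0.556283 + 20.111745) = 4.5462 km
S9: √((-0.0806·111.32)² + (0.0506·99.88)²) = √(80.503818 + 25.542188) = 10.2979 km
S10: √((-0.0648·111.32)² + (-0.0777·99.88)²) = √(52.035102 + 60.228092) = 10.5954 km
S11: √((-0.0422·111.32)² + (-0.0041·99.88)²) = √(22.068423 + 0.167697) = 4.7155 km
S12: √((-0.0089·111.32)² + (0.0092·99.88)²) = √(0.981582 + 0.844370) = 1.3513 km
S13: √((-0.0257·111.32)² + (-0.0573·99.88)²) = √(8.184886 + 32.754148) = 6.3984 km
S14: √((0.0599·111.32)² + (-0.0460·99.88)²) = √(44.463131 + 21.109246) = 8.0977 km
S15: √((-0.0759·111.32)² + (0.0549·99.88)²) = √(71.388778 + 30.067807) = 10.0726 km
S16: √((0.0072·111.32)² + (0.0274·99.88)²) = √(0.642409 + 7.489593) = 2.8517 km
Threshold 3.7 km: S12 (1.3513 km), S16 (2.8517 km) are within range.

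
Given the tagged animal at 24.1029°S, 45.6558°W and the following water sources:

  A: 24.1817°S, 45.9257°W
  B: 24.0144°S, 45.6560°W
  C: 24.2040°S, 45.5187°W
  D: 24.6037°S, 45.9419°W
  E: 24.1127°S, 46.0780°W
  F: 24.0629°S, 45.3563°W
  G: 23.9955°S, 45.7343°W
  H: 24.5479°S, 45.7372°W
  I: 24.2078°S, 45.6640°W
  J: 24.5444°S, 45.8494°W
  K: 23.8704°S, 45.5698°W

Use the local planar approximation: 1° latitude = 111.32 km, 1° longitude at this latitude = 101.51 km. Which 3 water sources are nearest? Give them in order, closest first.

B, I, G

Distances from 24.1029°S, 45.6558°W:
A: 28.7676 km
B: 9.8518 km
C: 17.8982 km
D: 62.8601 km
E: 42.8714 km
F: 30.7266 km
G: 14.3679 km
H: 50.2218 km
I: 11.7071 km
J: 52.9313 km
K: 27.3145 km
Sorted: B (9.8518 km) < I (11.7071 km) < G (14.3679 km) < C (17.8982 km) < K (27.3145 km) < …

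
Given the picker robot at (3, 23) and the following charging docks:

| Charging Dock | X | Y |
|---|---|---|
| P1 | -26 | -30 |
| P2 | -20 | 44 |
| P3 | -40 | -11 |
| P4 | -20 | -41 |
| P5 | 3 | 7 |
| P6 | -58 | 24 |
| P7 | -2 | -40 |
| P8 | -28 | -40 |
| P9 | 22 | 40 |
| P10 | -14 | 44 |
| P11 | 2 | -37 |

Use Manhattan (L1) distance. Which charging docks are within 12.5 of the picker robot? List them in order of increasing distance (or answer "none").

none

Distances from (3, 23):
P1: |-29| + |-53| = 29 + 53 = 82
P2: |-23| + |21| = 23 + 21 = 44
P3: |-43| + |-34| = 43 + 34 = 77
P4: |-23| + |-64| = 23 + 64 = 87
P5: |0| + |-16| = 0 + 16 = 16
P6: |-61| + |1| = 61 + 1 = 62
P7: |-5| + |-63| = 5 + 63 = 68
P8: |-31| + |-63| = 31 + 63 = 94
P9: |19| + |17| = 19 + 17 = 36
P10: |-17| + |21| = 17 + 21 = 38
P11: |-1| + |-60| = 1 + 60 = 61
Threshold 12.5: none within range.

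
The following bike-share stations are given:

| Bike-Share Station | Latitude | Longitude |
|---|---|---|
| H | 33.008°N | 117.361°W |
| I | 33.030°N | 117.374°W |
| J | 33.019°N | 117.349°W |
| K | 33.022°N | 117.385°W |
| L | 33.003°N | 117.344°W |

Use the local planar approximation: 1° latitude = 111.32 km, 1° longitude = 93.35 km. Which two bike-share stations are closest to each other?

Pairwise distances:
H–I: 2.733 km
H–J: 1.660 km
H–K: 2.729 km
H–L: 1.682 km
I–J: 2.635 km
I–K: 1.359 km
I–L: 4.108 km
J–K: 3.377 km
J–L: 1.841 km
K–L: 4.373 km
Closest pair: I–K at 1.359 km.

I and K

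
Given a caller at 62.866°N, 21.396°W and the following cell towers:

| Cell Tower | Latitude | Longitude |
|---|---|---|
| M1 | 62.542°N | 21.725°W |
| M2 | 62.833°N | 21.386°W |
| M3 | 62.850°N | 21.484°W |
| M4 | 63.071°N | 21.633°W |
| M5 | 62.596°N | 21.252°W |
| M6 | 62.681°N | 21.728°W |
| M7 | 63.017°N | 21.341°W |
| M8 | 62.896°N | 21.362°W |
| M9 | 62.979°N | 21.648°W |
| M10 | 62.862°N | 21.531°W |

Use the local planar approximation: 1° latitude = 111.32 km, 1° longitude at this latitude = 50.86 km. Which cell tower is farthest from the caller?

M1

Distances from 62.866°N, 21.396°W:
M1: √((-0.324·111.32)² + (-0.329·50.86)²) = √(1300.87754 + 279.99128) = 39.760 km
M2: √((-0.033·111.32)² + (0.010·50.86)²) = √(13.49504 + 0.25867) = 3.709 km
M3: √((-0.016·111.32)² + (-0.088·50.86)²) = √(3.17239 + 20.03171) = 4.817 km
M4: √((0.205·111.32)² + (-0.237·50.86)²) = √(520.77978 + 145.29458) = 25.808 km
M5: √((-0.270·111.32)² + (0.144·50.86)²) = √(903.38718 + 53.63863) = 30.936 km
M6: √((-0.185·111.32)² + (-0.332·50.86)²) = √(424.12107 + 285.12079) = 26.632 km
M7: √((0.151·111.32)² + (0.055·50.86)²) = √(282.55324 + 7.82489) = 17.040 km
M8: √((0.030·111.32)² + (0.034·50.86)²) = √(11.15293 + 2.99027) = 3.761 km
M9: √((0.113·111.32)² + (-0.252·50.86)²) = √(158.23527 + 164.26831) = 17.958 km
M10: √((-0.004·111.32)² + (-0.135·50.86)²) = √(0.19827 + 47.14333) = 6.881 km
Maximum: M1 at 39.760 km.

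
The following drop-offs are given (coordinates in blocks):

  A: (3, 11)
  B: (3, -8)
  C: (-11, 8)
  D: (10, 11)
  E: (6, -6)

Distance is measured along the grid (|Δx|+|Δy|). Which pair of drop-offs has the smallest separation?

Pairwise distances:
A–B: 19 blocks
A–C: 17 blocks
A–D: 7 blocks
A–E: 20 blocks
B–C: 30 blocks
B–D: 26 blocks
B–E: 5 blocks
C–D: 24 blocks
C–E: 31 blocks
D–E: 21 blocks
Closest pair: B–E at 5 blocks.

B and E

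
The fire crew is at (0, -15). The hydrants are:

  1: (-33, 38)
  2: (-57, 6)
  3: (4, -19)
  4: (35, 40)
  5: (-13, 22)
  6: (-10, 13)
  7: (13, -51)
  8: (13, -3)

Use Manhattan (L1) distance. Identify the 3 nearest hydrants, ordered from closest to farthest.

3, 8, 6

Distances from (0, -15):
1: 86
2: 78
3: 8
4: 90
5: 50
6: 38
7: 49
8: 25
Sorted: 3 (8) < 8 (25) < 6 (38) < 7 (49) < 5 (50) < …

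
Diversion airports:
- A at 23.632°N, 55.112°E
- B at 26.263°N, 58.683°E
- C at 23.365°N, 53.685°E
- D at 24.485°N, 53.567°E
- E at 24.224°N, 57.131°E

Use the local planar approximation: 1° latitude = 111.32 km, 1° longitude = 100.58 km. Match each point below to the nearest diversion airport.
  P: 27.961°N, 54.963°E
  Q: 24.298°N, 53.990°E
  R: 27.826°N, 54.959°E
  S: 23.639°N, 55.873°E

P→D; Q→D; R→D; S→A

P at 27.961°N, 54.963°E:
  A: 482.137 km
  B: 419.193 km
  C: 527.527 km
  D: 411.636 km
  E: 469.689 km
  → nearest: D (411.636 km)
Q at 24.298°N, 53.990°E:
  A: 135.026 km
  B: 520.244 km
  C: 108.297 km
  D: 47.365 km
  E: 316.029 km
  → nearest: D (47.365 km)
R at 27.826°N, 54.959°E:
  A: 467.130 km
  B: 413.000 km
  C: 512.864 km
  D: 397.400 km
  E: 456.624 km
  → nearest: D (397.400 km)
S at 23.639°N, 55.873°E:
  A: 76.545 km
  B: 406.453 km
  C: 222.173 km
  D: 250.328 km
  E: 142.305 km
  → nearest: A (76.545 km)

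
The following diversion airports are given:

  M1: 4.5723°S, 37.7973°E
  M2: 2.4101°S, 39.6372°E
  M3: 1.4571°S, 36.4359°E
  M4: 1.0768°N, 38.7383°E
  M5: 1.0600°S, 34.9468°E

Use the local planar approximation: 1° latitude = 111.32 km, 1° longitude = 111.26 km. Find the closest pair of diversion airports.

Pairwise distances:
M1–M2: √((2.1622·111.32)² + (1.8399·111.26)²) = √(57934.614481 + 41905.068029) = 315.9742 km
M1–M3: √((3.1152·111.32)² + (-1.3614·111.26)²) = √(120259.187044 + 22942.968231) = 378.4206 km
M1–M4: √((5.6491·111.32)² + (0.9410·111.26)²) = √(395462.147713 + 10961.181223) = 637.5134 km
M1–M5: √((3.5123·111.32)² + (-2.8505·111.26)²) = √(152872.582668 + 100581.984920) = 503.4427 km
M2–M3: √((0.9530·111.32)² + (-3.2013·111.26)²) = √(11254.655257 + 126861.797457) = 371.6402 km
M2–M4: √((3.4869·111.32)² + (-0.8989·111.26)²) = √(150669.511557 + 10002.322935) = 400.8389 km
M2–M5: √((1.3501·111.32)² + (-4.6904·111.26)²) = √(22588.025526 + 272331.497120) = 543.0649 km
M3–M4: √((2.5339·111.32)² + (2.3024·111.26)²) = √(79565.599311 + 65620.519521) = 381.0330 km
M3–M5: √((0.3971·111.32)² + (-1.4891·111.26)²) = √(1954.097232 + 27448.956469) = 171.4732 km
M4–M5: √((-2.1368·111.32)² + (-3.7915·111.26)²) = √(56581.459448 + 177950.917632) = 484.2854 km
Closest pair: M3–M5 at 171.4732 km.

M3 and M5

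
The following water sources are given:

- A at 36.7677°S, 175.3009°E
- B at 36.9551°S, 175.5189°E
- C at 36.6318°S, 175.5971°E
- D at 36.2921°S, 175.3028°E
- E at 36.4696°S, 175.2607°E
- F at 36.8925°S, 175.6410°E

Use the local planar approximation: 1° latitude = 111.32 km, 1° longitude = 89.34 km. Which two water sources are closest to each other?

B and F

Pairwise distances:
B–F: √((0.0626·111.32)² + (0.1221·89.34)²) = √(48.561832 + 118.993496) = 12.9443 km
D–E: √((-0.1775·111.32)² + (-0.0421·89.34)²) = √(390.429936 + 14.146731) = 20.1141 km
A–B: √((-0.1874·111.32)² + (0.2180·89.34)²) = √(435.196675 + 379.319250) = 28.5397 km
C–F: √((-0.2607·111.32)² + (0.0439·89.34)²) = √(842.225638 + 15.382288) = 29.2849 km
A–C: √((0.1359·111.32)² + (0.2962·89.34)²) = √(228.868123 + 700.264330) = 30.4817 km
A–E: √((0.2981·111.32)² + (-0.0402·89.34)²) = √(1101.210509 + 12.898642) = 33.3783 km
A–F: √((-0.1248·111.32)² + (0.3401·89.34)²) = √(193.008114 + 923.219906) = 33.4100 km
C–E: √((0.1622·111.32)² + (-0.3364·89.34)²) = √(326.022892 + 903.241473) = 35.0609 km
B–C: √((0.3233·111.32)² + (0.0782·89.34)²) = √(1295.262537 + 48.809617) = 36.6616 km
C–D: √((0.3397·111.32)² + (-0.2943·89.34)²) = √(1430.004780 + 691.309334) = 46.0577 km
A–D: √((0.4756·111.32)² + (0.0019·89.34)²) = √(2803.045111 + 0.028814) = 52.9441 km
E–F: √((-0.4229·111.32)² + (0.3803·89.34)²) = √(2216.265396 + 1154.368712) = 58.0572 km
B–E: √((0.4855·111.32)² + (-0.2582·89.34)²) = √(2920.954983 + 532.113616) = 58.7628 km
D–F: √((-0.6004·111.32)² + (0.3382·89.34)²) = √(4467.121475 + 912.933414) = 73.3489 km
B–D: √((0.6630·111.32)² + (-0.2161·89.34)²) = √(5447.201643 + 372.736077) = 76.2885 km
Closest pair: B–F at 12.9443 km.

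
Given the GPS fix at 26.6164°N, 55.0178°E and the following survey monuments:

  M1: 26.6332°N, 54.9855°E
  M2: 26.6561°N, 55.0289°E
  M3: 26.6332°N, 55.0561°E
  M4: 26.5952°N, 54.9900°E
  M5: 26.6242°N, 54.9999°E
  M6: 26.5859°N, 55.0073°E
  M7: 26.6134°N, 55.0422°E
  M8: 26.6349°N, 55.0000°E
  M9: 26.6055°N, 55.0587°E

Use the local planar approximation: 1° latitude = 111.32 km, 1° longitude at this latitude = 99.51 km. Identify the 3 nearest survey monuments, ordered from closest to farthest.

M5, M7, M8

Distances from 26.6164°N, 55.0178°E:
M1: 3.7187 km
M2: 4.5553 km
M3: 4.2454 km
M4: 3.6363 km
M5: 1.9816 km
M6: 3.5524 km
M7: 2.4509 km
M8: 2.7164 km
M9: 4.2470 km
Sorted: M5 (1.9816 km) < M7 (2.4509 km) < M8 (2.7164 km) < M6 (3.5524 km) < M4 (3.6363 km) < …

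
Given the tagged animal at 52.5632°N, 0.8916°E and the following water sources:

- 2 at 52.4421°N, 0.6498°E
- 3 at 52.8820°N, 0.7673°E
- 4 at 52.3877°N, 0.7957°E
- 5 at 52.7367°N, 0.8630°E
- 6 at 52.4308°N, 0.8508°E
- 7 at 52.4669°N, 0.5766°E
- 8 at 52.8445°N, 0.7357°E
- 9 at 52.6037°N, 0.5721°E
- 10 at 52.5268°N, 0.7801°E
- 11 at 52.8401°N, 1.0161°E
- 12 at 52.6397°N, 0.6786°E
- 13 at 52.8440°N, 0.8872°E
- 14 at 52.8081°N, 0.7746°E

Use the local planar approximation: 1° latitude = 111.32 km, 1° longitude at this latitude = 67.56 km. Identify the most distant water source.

Distances from 52.5632°N, 0.8916°E:
2: √((-0.1211·111.32)² + (-0.2418·67.56)²) = √(181.733371 + 266.865157) = 21.1801 km
3: √((0.3188·111.32)² + (-0.1243·67.56)²) = √(1259.456061 + 70.521500) = 36.4689 km
4: √((-0.1755·111.32)² + (-0.0959·67.56)²) = √(381.681084 + 41.977493) = 20.5830 km
5: √((0.1735·111.32)² + (-0.0286·67.56)²) = √(373.031369 + 3.733459) = 19.4104 km
6: √((-0.1324·111.32)² + (-0.0408·67.56)²) = √(217.231282 + 7.598006) = 14.9943 km
7: √((-0.0963·111.32)² + (-0.3150·67.56)²) = √(114.920887 + 452.897986) = 23.8290 km
8: √((0.2813·111.32)² + (-0.1559·67.56)²) = √(980.586387 + 110.935747) = 33.0382 km
9: √((0.0405·111.32)² + (-0.3195·67.56)²) = √(20.326212 + 465.930357) = 22.0512 km
10: √((-0.0364·111.32)² + (-0.1115·67.56)²) = √(16.419093 + 56.745185) = 8.5536 km
11: √((0.2769·111.32)² + (0.1245·67.56)²) = √(950.150293 + 70.748622) = 31.9515 km
12: √((0.0765·111.32)² + (-0.2130·67.56)²) = √(72.521915 + 207.080158) = 16.7213 km
13: √((0.2808·111.32)² + (-0.0044·67.56)²) = √(977.103575 + 0.088366) = 31.2601 km
14: √((0.2449·111.32)² + (-0.1170·67.56)²) = √(743.231257 + 62.481436) = 28.3851 km
Maximum: 3 at 36.4689 km.

3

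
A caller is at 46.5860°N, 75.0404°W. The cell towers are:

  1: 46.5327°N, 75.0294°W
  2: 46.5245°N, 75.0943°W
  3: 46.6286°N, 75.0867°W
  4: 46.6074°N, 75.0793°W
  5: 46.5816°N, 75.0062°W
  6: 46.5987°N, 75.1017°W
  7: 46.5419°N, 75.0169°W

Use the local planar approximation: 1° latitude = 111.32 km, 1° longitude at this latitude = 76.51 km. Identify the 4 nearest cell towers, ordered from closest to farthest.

Distances from 46.5860°N, 75.0404°W:
1: √((-0.0533·111.32)² + (0.0110·76.51)²) = √(35.204713 + 0.708307) = 5.9927 km
2: √((-0.0615·111.32)² + (-0.0539·76.51)²) = √(46.870181 + 17.006460) = 7.9923 km
3: √((0.0426·111.32)² + (-0.0463·76.51)²) = √(22.488764 + 12.548690) = 5.9192 km
4: √((0.0214·111.32)² + (-0.0389·76.51)²) = √(5.675106 + 8.857999) = 3.8122 km
5: √((-0.0044·111.32)² + (0.0342·76.51)²) = √(0.239912 + 6.846815) = 2.6621 km
6: √((0.0127·111.32)² + (-0.0613·76.51)²) = √(1.998729 + 21.996691) = 4.8985 km
7: √((-0.0441·111.32)² + (0.0235·76.51)²) = √(24.100362 + 3.232750) = 5.2281 km
Sorted: 5 (2.6621 km) < 4 (3.8122 km) < 6 (4.8985 km) < 7 (5.2281 km) < 3 (5.9192 km) < 1 (5.9927 km) < …

5, 4, 6, 7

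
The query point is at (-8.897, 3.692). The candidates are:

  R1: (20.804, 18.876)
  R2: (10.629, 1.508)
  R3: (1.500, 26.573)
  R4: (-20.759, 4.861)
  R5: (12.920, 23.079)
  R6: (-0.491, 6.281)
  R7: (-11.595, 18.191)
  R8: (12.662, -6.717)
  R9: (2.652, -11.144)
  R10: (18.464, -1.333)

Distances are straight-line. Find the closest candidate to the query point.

R6

Distances from (-8.897, 3.692):
R1: 33.357
R2: 19.648
R3: 25.132
R4: 11.919
R5: 29.186
R6: 8.796
R7: 14.748
R8: 23.940
R9: 18.801
R10: 27.819
Minimum: R6 at 8.796.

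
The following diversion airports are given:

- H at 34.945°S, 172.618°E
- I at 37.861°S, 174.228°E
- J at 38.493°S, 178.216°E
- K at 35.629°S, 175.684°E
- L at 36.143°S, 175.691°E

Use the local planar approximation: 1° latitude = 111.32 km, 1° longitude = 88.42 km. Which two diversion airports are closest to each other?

K and L

Pairwise distances:
H–I: 354.452 km
H–J: 633.243 km
H–K: 281.586 km
H–L: 302.678 km
I–J: 359.569 km
I–K: 279.838 km
I–L: 230.888 km
J–K: 389.575 km
J–L: 343.920 km
K–L: 57.222 km
Closest pair: K–L at 57.222 km.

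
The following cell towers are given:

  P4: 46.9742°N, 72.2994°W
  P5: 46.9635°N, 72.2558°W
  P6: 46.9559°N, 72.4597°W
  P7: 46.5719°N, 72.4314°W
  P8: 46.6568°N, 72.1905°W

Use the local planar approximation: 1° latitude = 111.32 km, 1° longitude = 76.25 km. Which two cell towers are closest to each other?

P4 and P5

Pairwise distances:
P4–P5: 3.5314 km
P4–P6: 12.3915 km
P4–P7: 45.9011 km
P4–P8: 36.2956 km
P5–P6: 15.5704 km
P5–P7: 45.6029 km
P5–P8: 34.5030 km
P6–P7: 42.8013 km
P6–P8: 39.1146 km
P7–P8: 20.6574 km
Closest pair: P4–P5 at 3.5314 km.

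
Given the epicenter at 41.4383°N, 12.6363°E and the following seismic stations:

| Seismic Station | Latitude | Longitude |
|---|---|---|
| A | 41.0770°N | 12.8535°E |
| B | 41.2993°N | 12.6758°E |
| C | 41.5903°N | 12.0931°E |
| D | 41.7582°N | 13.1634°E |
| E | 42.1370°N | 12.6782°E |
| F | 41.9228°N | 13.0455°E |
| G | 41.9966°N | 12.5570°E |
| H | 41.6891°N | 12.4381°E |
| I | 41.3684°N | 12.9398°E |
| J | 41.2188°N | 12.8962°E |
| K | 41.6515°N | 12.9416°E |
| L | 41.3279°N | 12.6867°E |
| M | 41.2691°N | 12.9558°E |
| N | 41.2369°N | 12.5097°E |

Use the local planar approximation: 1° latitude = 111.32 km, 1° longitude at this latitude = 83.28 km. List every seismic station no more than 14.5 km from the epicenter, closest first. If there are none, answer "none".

Distances from 41.4383°N, 12.6363°E:
A: √((-0.3613·111.32)² + (0.2172·83.28)²) = √(1617.641643 + 327.190793) = 44.1003 km
B: √((-0.1390·111.32)² + (0.0395·83.28)²) = √(239.428583 + 10.821205) = 15.8193 km
C: √((0.1520·111.32)² + (-0.5432·83.28)²) = √(286.308058 + 2046.449139) = 48.2986 km
D: √((0.3199·111.32)² + (0.5271·83.28)²) = √(1268.162409 + 1926.936776) = 56.5252 km
E: √((0.6987·111.32)² + (0.0419·83.28)²) = √(6049.617020 + 12.176136) = 77.8575 km
F: √((0.4845·111.32)² + (0.4092·83.28)²) = √(2908.934605 + 1161.322079) = 63.7986 km
G: √((0.5583·111.32)² + (-0.0793·83.28)²) = √(3862.617031 + 43.614190) = 62.4998 km
H: √((0.2508·111.32)² + (-0.1982·83.28)²) = √(779.473688 + 272.451205) = 32.4334 km
I: √((-0.0699·111.32)² + (0.3035·83.28)²) = √(60.548132 + 638.849889) = 26.4461 km
J: √((-0.2195·111.32)² + (0.2599·83.28)²) = √(597.056519 + 468.483168) = 32.6426 km
K: √((0.2132·111.32)² + (0.3053·83.28)²) = √(563.275415 + 646.450152) = 34.7811 km
L: √((-0.1104·111.32)² + (0.0504·83.28)²) = √(151.037414 + 17.617428) = 12.9867 km
M: √((-0.1692·111.32)² + (0.3195·83.28)²) = √(354.770184 + 707.983535) = 32.5999 km
N: √((-0.2014·111.32)² + (-0.1266·83.28)²) = √(502.649584 + 111.160078) = 24.7752 km
Threshold 14.5 km: L (12.9867 km) is within range.

L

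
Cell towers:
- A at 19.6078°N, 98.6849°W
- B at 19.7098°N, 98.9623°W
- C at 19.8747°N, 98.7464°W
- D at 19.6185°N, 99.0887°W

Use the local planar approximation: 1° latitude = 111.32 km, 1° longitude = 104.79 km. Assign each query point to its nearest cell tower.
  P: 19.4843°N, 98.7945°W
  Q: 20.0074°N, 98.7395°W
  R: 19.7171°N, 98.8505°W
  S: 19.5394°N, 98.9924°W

P→A; Q→C; R→B; S→D

P at 19.4843°N, 98.7945°W:
  A: √((0.1235·111.32)² + (0.1096·104.79)²) = √(189.008054 + 131.904857) = 17.9140 km
  B: √((0.2255·111.32)² + (-0.1678·104.79)²) = √(630.143539 + 309.188686) = 30.6485 km
  C: √((0.3904·111.32)² + (0.0481·104.79)²) = √(1888.713190 + 25.405622) = 43.7506 km
  D: √((0.1342·111.32)² + (-0.2942·104.79)²) = √(223.178023 + 950.440682) = 34.2581 km
  → nearest: A (17.9140 km)
Q at 20.0074°N, 98.7395°W:
  A: √((-0.3996·111.32)² + (0.0546·104.79)²) = √(1978.779281 + 32.735951) = 44.8499 km
  B: √((-0.2976·111.32)² + (-0.2228·104.79)²) = √(1097.519510 + 545.092308) = 40.5291 km
  C: √((-0.1327·111.32)² + (-0.0069·104.79)²) = √(218.216829 + 0.522803) = 14.7898 km
  D: √((-0.3889·111.32)² + (-0.3492·104.79)²) = √(1874.227395 + 1339.023351) = 56.6855 km
  → nearest: C (14.7898 km)
R at 19.7171°N, 98.8505°W:
  A: √((-0.1093·111.32)² + (0.1656·104.79)²) = √(148.042605 + 301.134383) = 21.1938 km
  B: √((-0.0073·111.32)² + (-0.1118·104.79)²) = √(0.660377 + 137.253456) = 11.7437 km
  C: √((0.1576·111.32)² + (0.1041·104.79)²) = √(307.793059 + 118.998405) = 20.6589 km
  D: √((-0.0986·111.32)² + (-0.2382·104.79)²) = √(120.475913 + 623.050423) = 27.2677 km
  → nearest: B (11.7437 km)
S at 19.5394°N, 98.9924°W:
  A: √((0.0684·111.32)² + (0.3075·104.79)²) = √(57.977382 + 1038.316896) = 33.1103 km
  B: √((0.1704·111.32)² + (0.0301·104.79)²) = √(359.820229 + 9.948845) = 19.2294 km
  C: √((0.3353·111.32)² + (0.2460·104.79)²) = √(1393.200117 + 664.522813) = 45.3621 km
  D: √((0.0791·111.32)² + (-0.0963·104.79)²) = √(77.535280 + 101.833871) = 13.3929 km
  → nearest: D (13.3929 km)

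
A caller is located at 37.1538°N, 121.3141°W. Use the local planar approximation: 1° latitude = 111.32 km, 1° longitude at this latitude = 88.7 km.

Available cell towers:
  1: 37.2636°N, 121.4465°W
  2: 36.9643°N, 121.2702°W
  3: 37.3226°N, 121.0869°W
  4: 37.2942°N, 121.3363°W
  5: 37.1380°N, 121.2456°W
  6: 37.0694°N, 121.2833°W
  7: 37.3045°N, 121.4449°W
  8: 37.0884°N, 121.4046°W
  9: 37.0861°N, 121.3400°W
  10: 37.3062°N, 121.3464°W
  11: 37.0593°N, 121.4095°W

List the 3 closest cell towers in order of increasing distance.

5, 9, 6

Distances from 37.1538°N, 121.3141°W:
1: √((0.1098·111.32)² + (-0.1324·88.7)²) = √(149.400164 + 137.918717) = 16.9505 km
2: √((-0.1895·111.32)² + (0.0439·88.7)²) = √(445.004932 + 15.162691) = 21.4515 km
3: √((0.1688·111.32)² + (0.2272·88.7)²) = √(353.094766 + 406.128899) = 27.5540 km
4: √((0.1404·111.32)² + (-0.0222·88.7)²) = √(244.275894 + 3.877512) = 15.7529 km
5: √((-0.0158·111.32)² + (0.0685·88.7)²) = √(3.093574 + 36.917168) = 6.3254 km
6: √((-0.0844·111.32)² + (0.0308·88.7)²) = √(88.273691 + 7.463605) = 9.7845 km
7: √((0.1507·111.32)² + (-0.1308·88.7)²) = √(281.431626 + 134.605476) = 20.3970 km
8: √((-0.0654·111.32)² + (-0.0905·88.7)²) = √(53.003176 + 64.438348) = 10.8370 km
9: √((-0.0677·111.32)² + (-0.0259·88.7)²) = √(56.796782 + 5.277725) = 7.8787 km
10: √((0.1524·111.32)² + (-0.0323·88.7)²) = √(287.816925 + 8.208282) = 17.2054 km
11: √((-0.0945·111.32)² + (-0.0954·88.7)²) = √(110.664930 + 71.605106) = 13.5007 km
Sorted: 5 (6.3254 km) < 9 (7.8787 km) < 6 (9.7845 km) < 8 (10.8370 km) < 11 (13.5007 km) < …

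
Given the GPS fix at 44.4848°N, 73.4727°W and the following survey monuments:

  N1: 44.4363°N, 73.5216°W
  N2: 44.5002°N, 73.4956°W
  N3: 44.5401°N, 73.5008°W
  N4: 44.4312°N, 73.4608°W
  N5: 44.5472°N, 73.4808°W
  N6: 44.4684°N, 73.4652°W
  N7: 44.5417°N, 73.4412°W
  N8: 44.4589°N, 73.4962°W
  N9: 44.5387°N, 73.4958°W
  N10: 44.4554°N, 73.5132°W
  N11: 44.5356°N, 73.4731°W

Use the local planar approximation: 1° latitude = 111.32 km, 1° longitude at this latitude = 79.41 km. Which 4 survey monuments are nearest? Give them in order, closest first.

Distances from 44.4848°N, 73.4727°W:
N1: √((-0.0485·111.32)² + (-0.0489·79.41)²) = √(29.149417 + 15.078846) = 6.6504 km
N2: √((0.0154·111.32)² + (-0.0229·79.41)²) = √(2.938920 + 3.306902) = 2.4992 km
N3: √((0.0553·111.32)² + (-0.0281·79.41)²) = √(37.896287 + 4.979240) = 6.5479 km
N4: √((-0.0536·111.32)² + (0.0119·79.41)²) = √(35.602129 + 0.892985) = 6.0411 km
N5: √((0.0624·111.32)² + (-0.0081·79.41)²) = √(48.252028 + 0.413733) = 6.9761 km
N6: √((-0.0164·111.32)² + (0.0075·79.41)²) = √(3.332991 + 0.354710) = 1.9203 km
N7: √((0.0569·111.32)² + (0.0315·79.41)²) = √(40.120924 + 6.257077) = 6.8101 km
N8: √((-0.0259·111.32)² + (-0.0235·79.41)²) = √(8.312773 + 3.482460) = 3.4344 km
N9: √((0.0539·111.32)² + (-0.0231·79.41)²) = √(36.001776 + 3.364917) = 6.2743 km
N10: √((-0.0294·111.32)² + (-0.0405·79.41)²) = √(10.711272 + 10.343331) = 4.5885 km
N11: √((0.0508·111.32)² + (-0.0004·79.41)²) = √(31.979658 + 0.001009) = 5.6551 km
Sorted: N6 (1.9203 km) < N2 (2.4992 km) < N8 (3.4344 km) < N10 (4.5885 km) < N11 (5.6551 km) < N4 (6.0411 km) < …

N6, N2, N8, N10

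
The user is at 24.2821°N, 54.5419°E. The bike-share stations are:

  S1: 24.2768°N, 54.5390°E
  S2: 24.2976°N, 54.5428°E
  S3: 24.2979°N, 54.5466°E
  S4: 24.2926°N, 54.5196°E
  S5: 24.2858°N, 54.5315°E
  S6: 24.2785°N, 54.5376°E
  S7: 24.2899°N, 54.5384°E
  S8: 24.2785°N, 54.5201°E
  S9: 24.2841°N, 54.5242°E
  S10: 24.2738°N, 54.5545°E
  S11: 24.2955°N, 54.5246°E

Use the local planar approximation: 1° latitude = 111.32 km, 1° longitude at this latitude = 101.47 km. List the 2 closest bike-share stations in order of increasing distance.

Distances from 24.2821°N, 54.5419°E:
S1: √((-0.0053·111.32)² + (-0.0029·101.47)²) = √(0.348095 + 0.086591) = 0.6593 km
S2: √((0.0155·111.32)² + (0.0009·101.47)²) = √(2.977212 + 0.008340) = 1.7279 km
S3: √((0.0158·111.32)² + (0.0047·101.47)²) = √(3.093574 + 0.227442) = 1.8224 km
S4: √((0.0105·111.32)² + (-0.0223·101.47)²) = √(1.366234 + 5.120178) = 2.5468 km
S5: √((0.0037·111.32)² + (-0.0104·101.47)²) = √(0.169648 + 1.113633) = 1.1328 km
S6: √((-0.0036·111.32)² + (-0.0043·101.47)²) = √(0.160602 + 0.190376) = 0.5924 km
S7: √((0.0078·111.32)² + (-0.0035·101.47)²) = √(0.753938 + 0.126128) = 0.9381 km
S8: √((-0.0036·111.32)² + (-0.0218·101.47)²) = √(0.160602 + 4.893148) = 2.2481 km
S9: √((0.0020·111.32)² + (-0.0177·101.47)²) = √(0.049569 + 3.225684) = 1.8098 km
S10: √((-0.0083·111.32)² + (0.0126·101.47)²) = √(0.853695 + 1.634619) = 1.5774 km
S11: √((0.0134·111.32)² + (-0.0173·101.47)²) = √(2.225133 + 3.081538) = 2.3036 km
Sorted: S6 (0.5924 km) < S1 (0.6593 km) < S7 (0.9381 km) < S5 (1.1328 km) < …

S6, S1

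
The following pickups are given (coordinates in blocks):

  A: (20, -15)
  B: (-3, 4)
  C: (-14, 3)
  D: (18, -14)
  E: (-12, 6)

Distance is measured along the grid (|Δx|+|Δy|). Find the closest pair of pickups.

Pairwise distances:
A–B: 42 blocks
A–C: 52 blocks
A–D: 3 blocks
A–E: 53 blocks
B–C: 12 blocks
B–D: 39 blocks
B–E: 11 blocks
C–D: 49 blocks
C–E: 5 blocks
D–E: 50 blocks
Closest pair: A–D at 3 blocks.

A and D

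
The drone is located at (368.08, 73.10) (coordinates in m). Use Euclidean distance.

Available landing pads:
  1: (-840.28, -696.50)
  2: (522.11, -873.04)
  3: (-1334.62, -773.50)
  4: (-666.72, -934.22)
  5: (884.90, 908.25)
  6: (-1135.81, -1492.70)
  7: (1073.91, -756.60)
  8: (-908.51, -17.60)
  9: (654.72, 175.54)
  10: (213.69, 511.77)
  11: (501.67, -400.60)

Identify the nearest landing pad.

Distances from (368.08, 73.10):
1: 1432.63 m
2: 958.60 m
3: 1901.56 m
4: 1444.13 m
5: 982.13 m
6: 2171.04 m
7: 1089.31 m
8: 1279.81 m
9: 304.40 m
10: 465.05 m
11: 492.18 m
Minimum: 9 at 304.40 m.

9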